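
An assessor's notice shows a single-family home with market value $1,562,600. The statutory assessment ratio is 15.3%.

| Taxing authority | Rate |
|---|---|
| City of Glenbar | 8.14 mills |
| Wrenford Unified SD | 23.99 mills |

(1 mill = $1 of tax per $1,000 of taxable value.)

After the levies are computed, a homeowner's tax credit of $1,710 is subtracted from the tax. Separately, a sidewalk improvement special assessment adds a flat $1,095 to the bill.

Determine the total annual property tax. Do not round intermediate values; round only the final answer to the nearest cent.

Assessed value = $1,562,600 × 0.153 = $239,077.8
City of Glenbar: $239,077.8 × 0.00814 = $1,946.093292
Wrenford Unified SD: $239,077.8 × 0.02399 = $5,735.476422
Levies subtotal = $7,681.569714
After credit = $7,681.569714 − $1,710 = $5,971.569714
Total = $5,971.569714 + $1,095 = $7,066.569714

$7,066.57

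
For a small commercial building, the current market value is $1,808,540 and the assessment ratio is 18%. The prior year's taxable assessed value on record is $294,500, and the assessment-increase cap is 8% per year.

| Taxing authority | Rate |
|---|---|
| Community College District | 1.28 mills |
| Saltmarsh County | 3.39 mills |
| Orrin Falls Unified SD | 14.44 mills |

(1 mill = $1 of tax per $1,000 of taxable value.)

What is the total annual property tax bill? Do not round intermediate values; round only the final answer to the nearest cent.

$6,078.13

Uncapped assessed value = $1,808,540 × 0.18 = $325,537.2
Cap limit = $294,500 × 1.08 = $318,060
Taxable assessed value = min($325,537.2, $318,060) = $318,060 (cap binds)
Community College District: $318,060 × 0.00128 = $407.1168
Saltmarsh County: $318,060 × 0.00339 = $1,078.2234
Orrin Falls Unified SD: $318,060 × 0.01444 = $4,592.7864
Total = $6,078.1266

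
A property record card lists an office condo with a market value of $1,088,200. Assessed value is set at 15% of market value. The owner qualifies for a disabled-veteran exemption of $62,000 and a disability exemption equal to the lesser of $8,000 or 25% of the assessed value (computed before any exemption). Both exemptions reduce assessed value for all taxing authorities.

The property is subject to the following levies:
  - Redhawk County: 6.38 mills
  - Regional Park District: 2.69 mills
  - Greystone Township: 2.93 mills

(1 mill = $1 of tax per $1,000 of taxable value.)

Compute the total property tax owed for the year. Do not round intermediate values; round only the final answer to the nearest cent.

Assessed value = $1,088,200 × 0.15 = $163,230
Disability exemption = min($8,000, 25% × $163,230) = min($8,000, $40,807.5) = $8,000 (dollar cap binds)
Taxable value = $163,230 − $62,000 − $8,000 = $93,230
Redhawk County: $93,230 × 0.00638 = $594.8074
Regional Park District: $93,230 × 0.00269 = $250.7887
Greystone Township: $93,230 × 0.00293 = $273.1639
Total = $1,118.76

$1,118.76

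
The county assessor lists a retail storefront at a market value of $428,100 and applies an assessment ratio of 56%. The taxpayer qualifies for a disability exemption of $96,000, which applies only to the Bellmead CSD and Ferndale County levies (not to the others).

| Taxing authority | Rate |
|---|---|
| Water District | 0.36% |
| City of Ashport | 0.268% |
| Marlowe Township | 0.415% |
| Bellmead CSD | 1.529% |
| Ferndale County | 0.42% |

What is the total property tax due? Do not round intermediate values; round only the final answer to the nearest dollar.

Assessed value = $428,100 × 0.56 = $239,736
Water District: $239,736 × 0.0036 = $863.0496
City of Ashport: $239,736 × 0.00268 = $642.49248
Marlowe Township: $239,736 × 0.00415 = $994.9044
Bellmead CSD: ($239,736 − $96,000) × 0.01529 = $143,736 × 0.01529 = $2,197.72344
Ferndale County: ($239,736 − $96,000) × 0.0042 = $143,736 × 0.0042 = $603.6912
Total = $5,301.86112

$5,302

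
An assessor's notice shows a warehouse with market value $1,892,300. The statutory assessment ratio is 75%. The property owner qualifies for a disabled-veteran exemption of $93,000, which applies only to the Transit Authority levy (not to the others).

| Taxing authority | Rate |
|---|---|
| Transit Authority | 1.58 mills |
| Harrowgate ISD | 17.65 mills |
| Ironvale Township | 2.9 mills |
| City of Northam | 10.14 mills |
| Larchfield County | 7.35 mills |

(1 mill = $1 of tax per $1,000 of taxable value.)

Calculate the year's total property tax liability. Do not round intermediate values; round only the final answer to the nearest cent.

$56,082.75

Assessed value = $1,892,300 × 0.75 = $1,419,225
Transit Authority: ($1,419,225 − $93,000) × 0.00158 = $1,326,225 × 0.00158 = $2,095.4355
Harrowgate ISD: $1,419,225 × 0.01765 = $25,049.32125
Ironvale Township: $1,419,225 × 0.0029 = $4,115.7525
City of Northam: $1,419,225 × 0.01014 = $14,390.9415
Larchfield County: $1,419,225 × 0.00735 = $10,431.30375
Total = $56,082.7545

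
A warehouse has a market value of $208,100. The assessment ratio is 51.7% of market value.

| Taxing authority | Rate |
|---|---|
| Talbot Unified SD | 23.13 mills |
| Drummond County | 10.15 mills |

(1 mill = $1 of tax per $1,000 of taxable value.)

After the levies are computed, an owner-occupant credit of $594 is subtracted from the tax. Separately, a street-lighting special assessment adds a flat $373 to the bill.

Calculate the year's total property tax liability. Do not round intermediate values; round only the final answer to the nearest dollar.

Assessed value = $208,100 × 0.517 = $107,587.7
Talbot Unified SD: $107,587.7 × 0.02313 = $2,488.503501
Drummond County: $107,587.7 × 0.01015 = $1,092.015155
Levies subtotal = $3,580.518656
After credit = $3,580.518656 − $594 = $2,986.518656
Total = $2,986.518656 + $373 = $3,359.518656

$3,360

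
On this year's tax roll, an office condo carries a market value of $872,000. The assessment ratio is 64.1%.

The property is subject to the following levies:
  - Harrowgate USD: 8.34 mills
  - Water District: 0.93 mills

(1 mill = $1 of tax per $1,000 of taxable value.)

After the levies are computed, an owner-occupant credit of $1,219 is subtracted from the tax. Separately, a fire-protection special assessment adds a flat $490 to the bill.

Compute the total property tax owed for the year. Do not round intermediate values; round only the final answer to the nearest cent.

$4,452.49

Assessed value = $872,000 × 0.641 = $558,952
Harrowgate USD: $558,952 × 0.00834 = $4,661.65968
Water District: $558,952 × 0.00093 = $519.82536
Levies subtotal = $5,181.48504
After credit = $5,181.48504 − $1,219 = $3,962.48504
Total = $3,962.48504 + $490 = $4,452.48504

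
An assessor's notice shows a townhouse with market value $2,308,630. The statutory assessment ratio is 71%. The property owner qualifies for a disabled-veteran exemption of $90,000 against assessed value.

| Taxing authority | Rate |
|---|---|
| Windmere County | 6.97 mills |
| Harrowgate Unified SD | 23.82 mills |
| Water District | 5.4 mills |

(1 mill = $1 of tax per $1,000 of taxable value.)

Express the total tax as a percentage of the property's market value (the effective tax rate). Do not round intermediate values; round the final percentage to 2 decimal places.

Assessed value = $2,308,630 × 0.71 = $1,639,127.3
Taxable value = $1,639,127.3 − $90,000 = $1,549,127.3
Windmere County: $1,549,127.3 × 0.00697 = $10,797.417281
Harrowgate Unified SD: $1,549,127.3 × 0.02382 = $36,900.212286
Water District: $1,549,127.3 × 0.0054 = $8,365.28742
Total tax = $56,062.916987
Effective rate = $56,062.916987 ÷ $2,308,630 = 2.43% of market value

2.43%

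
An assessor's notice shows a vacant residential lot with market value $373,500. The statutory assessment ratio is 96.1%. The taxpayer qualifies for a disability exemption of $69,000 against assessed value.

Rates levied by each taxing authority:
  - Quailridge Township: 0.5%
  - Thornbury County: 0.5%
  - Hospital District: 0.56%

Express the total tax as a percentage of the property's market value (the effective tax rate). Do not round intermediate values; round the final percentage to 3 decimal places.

Assessed value = $373,500 × 0.961 = $358,933.5
Taxable value = $358,933.5 − $69,000 = $289,933.5
Quailridge Township: $289,933.5 × 0.005 = $1,449.6675
Thornbury County: $289,933.5 × 0.005 = $1,449.6675
Hospital District: $289,933.5 × 0.0056 = $1,623.6276
Total tax = $4,522.9626
Effective rate = $4,522.9626 ÷ $373,500 = 1.211% of market value

1.211%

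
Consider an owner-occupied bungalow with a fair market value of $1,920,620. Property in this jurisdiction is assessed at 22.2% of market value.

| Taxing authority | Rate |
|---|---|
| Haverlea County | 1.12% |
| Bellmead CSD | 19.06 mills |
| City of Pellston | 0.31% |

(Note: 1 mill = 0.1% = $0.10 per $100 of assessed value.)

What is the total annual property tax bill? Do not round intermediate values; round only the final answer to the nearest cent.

Assessed value = $1,920,620 × 0.222 = $426,377.64
Haverlea County: $426,377.64 × 0.0112 = $4,775.429568
Bellmead CSD: $426,377.64 × 0.01906 = $8,126.7578184
City of Pellston: $426,377.64 × 0.0031 = $1,321.770684
Total = $14,223.9580704

$14,223.96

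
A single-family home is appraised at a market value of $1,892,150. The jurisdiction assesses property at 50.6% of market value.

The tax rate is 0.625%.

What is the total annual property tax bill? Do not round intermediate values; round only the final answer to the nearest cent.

Assessed value = $1,892,150 × 0.506 = $957,427.9
Tax = $957,427.9 × 0.00625 = $5,983.924375

$5,983.92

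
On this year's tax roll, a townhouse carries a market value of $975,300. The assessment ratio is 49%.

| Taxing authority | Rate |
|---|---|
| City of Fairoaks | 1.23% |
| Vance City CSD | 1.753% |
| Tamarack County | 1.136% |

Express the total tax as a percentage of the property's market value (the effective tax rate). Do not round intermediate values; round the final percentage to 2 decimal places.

Assessed value = $975,300 × 0.49 = $477,897
City of Fairoaks: $477,897 × 0.0123 = $5,878.1331
Vance City CSD: $477,897 × 0.01753 = $8,377.53441
Tamarack County: $477,897 × 0.01136 = $5,428.90992
Total tax = $19,684.57743
Effective rate = $19,684.57743 ÷ $975,300 = 2.02% of market value

2.02%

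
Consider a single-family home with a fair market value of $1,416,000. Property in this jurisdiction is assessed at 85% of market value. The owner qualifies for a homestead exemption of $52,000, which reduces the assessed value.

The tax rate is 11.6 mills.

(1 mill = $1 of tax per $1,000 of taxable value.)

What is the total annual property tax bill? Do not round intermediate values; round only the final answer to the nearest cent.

$13,358.56

Assessed value = $1,416,000 × 0.85 = $1,203,600
Taxable value = $1,203,600 − $52,000 = $1,151,600
Tax = $1,151,600 × 0.0116 = $13,358.56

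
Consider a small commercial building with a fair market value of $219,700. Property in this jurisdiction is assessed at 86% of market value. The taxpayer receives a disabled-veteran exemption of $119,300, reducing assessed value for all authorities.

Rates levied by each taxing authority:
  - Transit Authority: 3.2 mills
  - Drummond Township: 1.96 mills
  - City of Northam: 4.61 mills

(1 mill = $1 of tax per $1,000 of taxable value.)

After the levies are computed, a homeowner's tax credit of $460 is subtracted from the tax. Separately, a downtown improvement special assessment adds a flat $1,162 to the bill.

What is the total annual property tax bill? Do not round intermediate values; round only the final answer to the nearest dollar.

$1,382

Assessed value = $219,700 × 0.86 = $188,942
Taxable value = $188,942 − $119,300 = $69,642
Transit Authority: $69,642 × 0.0032 = $222.8544
Drummond Township: $69,642 × 0.00196 = $136.49832
City of Northam: $69,642 × 0.00461 = $321.04962
Levies subtotal = $680.40234
After credit = $680.40234 − $460 = $220.40234
Total = $220.40234 + $1,162 = $1,382.40234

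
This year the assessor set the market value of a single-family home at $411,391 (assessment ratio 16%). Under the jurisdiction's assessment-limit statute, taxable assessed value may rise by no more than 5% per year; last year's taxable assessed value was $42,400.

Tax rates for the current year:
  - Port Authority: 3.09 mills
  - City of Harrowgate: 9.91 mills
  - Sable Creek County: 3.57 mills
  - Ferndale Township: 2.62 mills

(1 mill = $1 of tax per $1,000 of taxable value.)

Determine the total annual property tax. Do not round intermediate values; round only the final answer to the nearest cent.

Uncapped assessed value = $411,391 × 0.16 = $65,822.56
Cap limit = $42,400 × 1.05 = $44,520
Taxable assessed value = min($65,822.56, $44,520) = $44,520 (cap binds)
Port Authority: $44,520 × 0.00309 = $137.5668
City of Harrowgate: $44,520 × 0.00991 = $441.1932
Sable Creek County: $44,520 × 0.00357 = $158.9364
Ferndale Township: $44,520 × 0.00262 = $116.6424
Total = $854.3388

$854.34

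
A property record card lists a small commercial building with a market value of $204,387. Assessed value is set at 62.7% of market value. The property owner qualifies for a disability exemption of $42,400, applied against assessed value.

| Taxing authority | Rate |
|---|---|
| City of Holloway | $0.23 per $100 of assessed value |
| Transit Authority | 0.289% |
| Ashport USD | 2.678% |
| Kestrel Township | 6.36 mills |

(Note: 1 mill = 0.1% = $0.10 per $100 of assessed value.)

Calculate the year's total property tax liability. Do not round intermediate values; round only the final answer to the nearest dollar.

$3,287

Assessed value = $204,387 × 0.627 = $128,150.649
Taxable value = $128,150.649 − $42,400 = $85,750.649
City of Holloway: $85,750.649 × 0.0023 = $197.2264927
Transit Authority: $85,750.649 × 0.00289 = $247.81937561
Ashport USD: $85,750.649 × 0.02678 = $2,296.40238022
Kestrel Township: $85,750.649 × 0.00636 = $545.37412764
Total = $3,286.82237617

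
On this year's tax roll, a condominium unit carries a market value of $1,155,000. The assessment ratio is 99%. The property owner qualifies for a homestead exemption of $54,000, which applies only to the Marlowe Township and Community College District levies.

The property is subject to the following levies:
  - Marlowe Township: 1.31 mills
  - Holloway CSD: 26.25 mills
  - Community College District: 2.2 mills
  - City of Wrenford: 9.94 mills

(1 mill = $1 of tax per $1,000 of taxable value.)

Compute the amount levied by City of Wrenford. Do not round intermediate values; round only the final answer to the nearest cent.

Assessed value = $1,155,000 × 0.99 = $1,143,450
City of Wrenford taxable value = $1,143,450 (exemption does not apply)
City of Wrenford levy = $1,143,450 × 0.00994 = $11,365.893

$11,365.89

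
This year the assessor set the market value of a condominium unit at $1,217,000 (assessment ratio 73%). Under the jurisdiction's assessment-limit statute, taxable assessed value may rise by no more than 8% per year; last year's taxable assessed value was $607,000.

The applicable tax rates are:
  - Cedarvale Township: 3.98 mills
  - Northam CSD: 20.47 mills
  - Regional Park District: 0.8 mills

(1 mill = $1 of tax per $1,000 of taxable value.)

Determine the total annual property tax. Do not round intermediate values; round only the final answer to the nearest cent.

$16,552.89

Uncapped assessed value = $1,217,000 × 0.73 = $888,410
Cap limit = $607,000 × 1.08 = $655,560
Taxable assessed value = min($888,410, $655,560) = $655,560 (cap binds)
Cedarvale Township: $655,560 × 0.00398 = $2,609.1288
Northam CSD: $655,560 × 0.02047 = $13,419.3132
Regional Park District: $655,560 × 0.0008 = $524.448
Total = $16,552.89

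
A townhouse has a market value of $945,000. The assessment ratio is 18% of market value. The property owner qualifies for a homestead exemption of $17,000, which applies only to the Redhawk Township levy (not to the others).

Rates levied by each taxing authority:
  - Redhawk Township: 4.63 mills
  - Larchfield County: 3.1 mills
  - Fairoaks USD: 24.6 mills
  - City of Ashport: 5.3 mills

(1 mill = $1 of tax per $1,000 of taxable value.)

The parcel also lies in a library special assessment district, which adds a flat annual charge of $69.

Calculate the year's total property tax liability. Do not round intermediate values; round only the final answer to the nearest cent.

Assessed value = $945,000 × 0.18 = $170,100
Redhawk Township: ($170,100 − $17,000) × 0.00463 = $153,100 × 0.00463 = $708.853
Larchfield County: $170,100 × 0.0031 = $527.31
Fairoaks USD: $170,100 × 0.0246 = $4,184.46
City of Ashport: $170,100 × 0.0053 = $901.53
Levies subtotal = $6,322.153
Total = $6,322.153 + $69 = $6,391.153

$6,391.15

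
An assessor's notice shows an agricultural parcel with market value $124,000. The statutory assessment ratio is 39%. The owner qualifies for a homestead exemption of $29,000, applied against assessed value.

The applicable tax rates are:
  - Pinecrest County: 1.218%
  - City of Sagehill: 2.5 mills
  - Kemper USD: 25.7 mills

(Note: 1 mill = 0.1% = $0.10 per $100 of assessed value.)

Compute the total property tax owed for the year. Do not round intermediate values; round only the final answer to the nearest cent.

Assessed value = $124,000 × 0.39 = $48,360
Taxable value = $48,360 − $29,000 = $19,360
Pinecrest County: $19,360 × 0.01218 = $235.8048
City of Sagehill: $19,360 × 0.0025 = $48.4
Kemper USD: $19,360 × 0.0257 = $497.552
Total = $781.7568

$781.76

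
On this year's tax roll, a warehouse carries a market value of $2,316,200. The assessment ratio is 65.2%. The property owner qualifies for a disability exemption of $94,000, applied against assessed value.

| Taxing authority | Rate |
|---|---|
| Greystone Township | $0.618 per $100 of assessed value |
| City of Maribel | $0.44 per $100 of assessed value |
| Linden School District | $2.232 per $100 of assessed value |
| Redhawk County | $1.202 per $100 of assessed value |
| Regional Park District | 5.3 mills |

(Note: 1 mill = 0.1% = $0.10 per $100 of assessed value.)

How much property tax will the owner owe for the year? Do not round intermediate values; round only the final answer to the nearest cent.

Assessed value = $2,316,200 × 0.652 = $1,510,162.4
Taxable value = $1,510,162.4 − $94,000 = $1,416,162.4
Greystone Township: $1,416,162.4 × 0.00618 = $8,751.883632
City of Maribel: $1,416,162.4 × 0.0044 = $6,231.11456
Linden School District: $1,416,162.4 × 0.02232 = $31,608.744768
Redhawk County: $1,416,162.4 × 0.01202 = $17,022.272048
Regional Park District: $1,416,162.4 × 0.0053 = $7,505.66072
Total = $71,119.675728

$71,119.68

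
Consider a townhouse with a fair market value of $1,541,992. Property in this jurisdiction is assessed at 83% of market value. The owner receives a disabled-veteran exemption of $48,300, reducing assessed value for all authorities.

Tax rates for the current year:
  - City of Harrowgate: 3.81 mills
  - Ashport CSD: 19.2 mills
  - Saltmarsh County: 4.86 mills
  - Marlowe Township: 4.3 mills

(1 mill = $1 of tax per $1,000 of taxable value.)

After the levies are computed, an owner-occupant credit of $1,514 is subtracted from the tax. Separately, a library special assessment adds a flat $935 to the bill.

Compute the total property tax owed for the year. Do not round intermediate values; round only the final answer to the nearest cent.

$39,040.07

Assessed value = $1,541,992 × 0.83 = $1,279,853.36
Taxable value = $1,279,853.36 − $48,300 = $1,231,553.36
City of Harrowgate: $1,231,553.36 × 0.00381 = $4,692.2183016
Ashport CSD: $1,231,553.36 × 0.0192 = $23,645.824512
Saltmarsh County: $1,231,553.36 × 0.00486 = $5,985.3493296
Marlowe Township: $1,231,553.36 × 0.0043 = $5,295.679448
Levies subtotal = $39,619.0715912
After credit = $39,619.0715912 − $1,514 = $38,105.0715912
Total = $38,105.0715912 + $935 = $39,040.0715912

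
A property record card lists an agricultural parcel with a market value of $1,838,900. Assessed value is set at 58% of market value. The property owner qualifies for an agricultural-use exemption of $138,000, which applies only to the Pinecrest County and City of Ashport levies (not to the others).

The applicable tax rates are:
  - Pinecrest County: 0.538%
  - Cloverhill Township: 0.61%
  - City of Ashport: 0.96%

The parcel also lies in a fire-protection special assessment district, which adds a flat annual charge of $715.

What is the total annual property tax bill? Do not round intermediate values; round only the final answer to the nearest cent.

$21,130.89

Assessed value = $1,838,900 × 0.58 = $1,066,562
Pinecrest County: ($1,066,562 − $138,000) × 0.00538 = $928,562 × 0.00538 = $4,995.66356
Cloverhill Township: $1,066,562 × 0.0061 = $6,506.0282
City of Ashport: ($1,066,562 − $138,000) × 0.0096 = $928,562 × 0.0096 = $8,914.1952
Levies subtotal = $20,415.88696
Total = $20,415.88696 + $715 = $21,130.88696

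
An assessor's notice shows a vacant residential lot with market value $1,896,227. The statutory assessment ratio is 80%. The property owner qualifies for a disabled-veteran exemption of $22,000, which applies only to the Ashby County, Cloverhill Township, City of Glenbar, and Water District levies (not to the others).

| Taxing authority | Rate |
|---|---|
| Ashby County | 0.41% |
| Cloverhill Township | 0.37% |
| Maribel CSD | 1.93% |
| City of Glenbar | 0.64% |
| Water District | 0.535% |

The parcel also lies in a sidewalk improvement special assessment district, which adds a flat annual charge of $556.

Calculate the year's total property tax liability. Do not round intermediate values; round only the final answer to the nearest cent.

$59,060.64

Assessed value = $1,896,227 × 0.8 = $1,516,981.6
Ashby County: ($1,516,981.6 − $22,000) × 0.0041 = $1,494,981.6 × 0.0041 = $6,129.42456
Cloverhill Township: ($1,516,981.6 − $22,000) × 0.0037 = $1,494,981.6 × 0.0037 = $5,531.43192
Maribel CSD: $1,516,981.6 × 0.0193 = $29,277.74488
City of Glenbar: ($1,516,981.6 − $22,000) × 0.0064 = $1,494,981.6 × 0.0064 = $9,567.88224
Water District: ($1,516,981.6 − $22,000) × 0.00535 = $1,494,981.6 × 0.00535 = $7,998.15156
Levies subtotal = $58,504.63516
Total = $58,504.63516 + $556 = $59,060.63516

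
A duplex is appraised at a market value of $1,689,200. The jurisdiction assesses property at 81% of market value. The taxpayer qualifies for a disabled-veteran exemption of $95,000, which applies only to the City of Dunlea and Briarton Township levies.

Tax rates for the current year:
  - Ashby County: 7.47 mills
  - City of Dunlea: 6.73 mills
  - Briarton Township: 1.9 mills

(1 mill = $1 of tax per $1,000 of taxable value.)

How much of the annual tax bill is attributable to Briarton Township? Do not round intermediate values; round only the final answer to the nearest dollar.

$2,419

Assessed value = $1,689,200 × 0.81 = $1,368,252
Briarton Township taxable value = $1,368,252 − $95,000 = $1,273,252
Briarton Township levy = $1,273,252 × 0.0019 = $2,419.1788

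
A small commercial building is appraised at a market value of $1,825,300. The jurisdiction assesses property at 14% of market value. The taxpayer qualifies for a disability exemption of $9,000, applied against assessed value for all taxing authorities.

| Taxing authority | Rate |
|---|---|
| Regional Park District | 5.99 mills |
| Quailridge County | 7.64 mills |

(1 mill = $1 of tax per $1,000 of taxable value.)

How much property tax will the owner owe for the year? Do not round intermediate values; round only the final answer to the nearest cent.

Assessed value = $1,825,300 × 0.14 = $255,542
Taxable value = $255,542 − $9,000 = $246,542
Regional Park District: $246,542 × 0.00599 = $1,476.78658
Quailridge County: $246,542 × 0.00764 = $1,883.58088
Total = $1,476.78658 + $1,883.58088 = $3,360.36746

$3,360.37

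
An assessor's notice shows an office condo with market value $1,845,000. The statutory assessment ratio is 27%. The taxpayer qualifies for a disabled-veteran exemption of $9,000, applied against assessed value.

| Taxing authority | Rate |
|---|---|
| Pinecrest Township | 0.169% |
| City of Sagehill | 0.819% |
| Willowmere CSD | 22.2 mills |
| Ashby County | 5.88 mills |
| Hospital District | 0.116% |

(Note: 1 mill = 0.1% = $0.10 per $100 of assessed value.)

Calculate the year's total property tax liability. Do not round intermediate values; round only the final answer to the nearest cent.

$19,135.55

Assessed value = $1,845,000 × 0.27 = $498,150
Taxable value = $498,150 − $9,000 = $489,150
Pinecrest Township: $489,150 × 0.00169 = $826.6635
City of Sagehill: $489,150 × 0.00819 = $4,006.1385
Willowmere CSD: $489,150 × 0.0222 = $10,859.13
Ashby County: $489,150 × 0.00588 = $2,876.202
Hospital District: $489,150 × 0.00116 = $567.414
Total = $19,135.548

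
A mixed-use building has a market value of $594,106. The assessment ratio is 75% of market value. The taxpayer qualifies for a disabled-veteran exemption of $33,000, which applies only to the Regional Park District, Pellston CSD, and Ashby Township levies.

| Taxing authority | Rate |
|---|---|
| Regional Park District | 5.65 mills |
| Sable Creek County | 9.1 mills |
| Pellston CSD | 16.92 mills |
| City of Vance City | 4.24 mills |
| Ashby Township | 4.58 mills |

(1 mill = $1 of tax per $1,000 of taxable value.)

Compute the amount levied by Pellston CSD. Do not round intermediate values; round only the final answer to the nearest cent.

$6,980.85

Assessed value = $594,106 × 0.75 = $445,579.5
Pellston CSD taxable value = $445,579.5 − $33,000 = $412,579.5
Pellston CSD levy = $412,579.5 × 0.01692 = $6,980.84514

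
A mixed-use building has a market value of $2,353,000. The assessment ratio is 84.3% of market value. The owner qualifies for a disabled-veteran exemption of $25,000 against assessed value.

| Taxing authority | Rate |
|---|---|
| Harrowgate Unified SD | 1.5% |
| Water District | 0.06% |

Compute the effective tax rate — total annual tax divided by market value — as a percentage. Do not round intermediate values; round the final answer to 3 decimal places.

Assessed value = $2,353,000 × 0.843 = $1,983,579
Taxable value = $1,983,579 − $25,000 = $1,958,579
Harrowgate Unified SD: $1,958,579 × 0.015 = $29,378.685
Water District: $1,958,579 × 0.0006 = $1,175.1474
Total tax = $30,553.8324
Effective rate = $30,553.8324 ÷ $2,353,000 = 1.299% of market value

1.299%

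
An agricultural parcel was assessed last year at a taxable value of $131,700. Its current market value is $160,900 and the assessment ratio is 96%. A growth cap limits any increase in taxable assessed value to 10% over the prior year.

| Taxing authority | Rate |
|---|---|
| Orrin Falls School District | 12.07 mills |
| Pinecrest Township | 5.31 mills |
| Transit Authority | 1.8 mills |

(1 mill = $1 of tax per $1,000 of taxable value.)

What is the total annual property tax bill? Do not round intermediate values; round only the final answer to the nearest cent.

Uncapped assessed value = $160,900 × 0.96 = $154,464
Cap limit = $131,700 × 1.1 = $144,870
Taxable assessed value = min($154,464, $144,870) = $144,870 (cap binds)
Orrin Falls School District: $144,870 × 0.01207 = $1,748.5809
Pinecrest Township: $144,870 × 0.00531 = $769.2597
Transit Authority: $144,870 × 0.0018 = $260.766
Total = $2,778.6066

$2,778.61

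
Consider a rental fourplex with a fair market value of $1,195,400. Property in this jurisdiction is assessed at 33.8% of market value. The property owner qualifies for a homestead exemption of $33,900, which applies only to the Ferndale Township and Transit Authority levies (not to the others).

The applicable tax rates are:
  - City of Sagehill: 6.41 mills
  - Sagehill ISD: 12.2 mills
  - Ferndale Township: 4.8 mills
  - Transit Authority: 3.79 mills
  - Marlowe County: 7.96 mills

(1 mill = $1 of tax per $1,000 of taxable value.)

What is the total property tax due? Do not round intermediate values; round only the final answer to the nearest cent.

Assessed value = $1,195,400 × 0.338 = $404,045.2
City of Sagehill: $404,045.2 × 0.00641 = $2,589.929732
Sagehill ISD: $404,045.2 × 0.0122 = $4,929.35144
Ferndale Township: ($404,045.2 − $33,900) × 0.0048 = $370,145.2 × 0.0048 = $1,776.69696
Transit Authority: ($404,045.2 − $33,900) × 0.00379 = $370,145.2 × 0.00379 = $1,402.850308
Marlowe County: $404,045.2 × 0.00796 = $3,216.199792
Total = $13,915.028232

$13,915.03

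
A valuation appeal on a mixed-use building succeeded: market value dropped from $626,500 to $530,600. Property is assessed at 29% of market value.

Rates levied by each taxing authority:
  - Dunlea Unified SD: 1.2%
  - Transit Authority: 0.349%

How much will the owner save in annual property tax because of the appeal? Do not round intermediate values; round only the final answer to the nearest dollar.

Old assessed value = $626,500 × 0.29 = $181,685
New assessed value = $530,600 × 0.29 = $153,874
Combined rate = 0.012 + 0.00349 = 0.01549
Old tax = $181,685 × 0.01549 = $2,814.30065
New tax = $153,874 × 0.01549 = $2,383.50826
Reduction = $2,814.30065 − $2,383.50826 = $430.79239

$431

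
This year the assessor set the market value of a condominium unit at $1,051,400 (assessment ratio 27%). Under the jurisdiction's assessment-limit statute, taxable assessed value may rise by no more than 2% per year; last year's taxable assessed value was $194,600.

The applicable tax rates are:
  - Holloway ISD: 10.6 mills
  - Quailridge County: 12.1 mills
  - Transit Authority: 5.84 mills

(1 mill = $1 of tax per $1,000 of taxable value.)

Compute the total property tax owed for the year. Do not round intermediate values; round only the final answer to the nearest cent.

$5,664.96

Uncapped assessed value = $1,051,400 × 0.27 = $283,878
Cap limit = $194,600 × 1.02 = $198,492
Taxable assessed value = min($283,878, $198,492) = $198,492 (cap binds)
Holloway ISD: $198,492 × 0.0106 = $2,104.0152
Quailridge County: $198,492 × 0.0121 = $2,401.7532
Transit Authority: $198,492 × 0.00584 = $1,159.19328
Total = $5,664.96168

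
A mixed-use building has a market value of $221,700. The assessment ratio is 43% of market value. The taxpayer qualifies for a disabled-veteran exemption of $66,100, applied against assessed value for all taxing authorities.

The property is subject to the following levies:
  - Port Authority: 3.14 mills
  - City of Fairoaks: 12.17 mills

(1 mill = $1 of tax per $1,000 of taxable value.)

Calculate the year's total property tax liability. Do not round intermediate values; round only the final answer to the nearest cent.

$447.53

Assessed value = $221,700 × 0.43 = $95,331
Taxable value = $95,331 − $66,100 = $29,231
Port Authority: $29,231 × 0.00314 = $91.78534
City of Fairoaks: $29,231 × 0.01217 = $355.74127
Total = $91.78534 + $355.74127 = $447.52661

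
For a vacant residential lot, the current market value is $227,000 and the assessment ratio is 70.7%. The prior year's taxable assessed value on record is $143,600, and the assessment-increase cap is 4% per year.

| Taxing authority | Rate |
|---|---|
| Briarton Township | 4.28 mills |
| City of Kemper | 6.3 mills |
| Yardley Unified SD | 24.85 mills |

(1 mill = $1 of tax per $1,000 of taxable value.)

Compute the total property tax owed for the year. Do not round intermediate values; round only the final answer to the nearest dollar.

Uncapped assessed value = $227,000 × 0.707 = $160,489
Cap limit = $143,600 × 1.04 = $149,344
Taxable assessed value = min($160,489, $149,344) = $149,344 (cap binds)
Briarton Township: $149,344 × 0.00428 = $639.19232
City of Kemper: $149,344 × 0.0063 = $940.8672
Yardley Unified SD: $149,344 × 0.02485 = $3,711.1984
Total = $5,291.25792

$5,291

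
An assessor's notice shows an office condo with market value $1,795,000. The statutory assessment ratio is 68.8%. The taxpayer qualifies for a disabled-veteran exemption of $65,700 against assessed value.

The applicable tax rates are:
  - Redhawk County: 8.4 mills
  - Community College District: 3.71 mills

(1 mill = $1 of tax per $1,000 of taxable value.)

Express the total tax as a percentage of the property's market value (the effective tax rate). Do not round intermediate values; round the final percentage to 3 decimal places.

0.789%

Assessed value = $1,795,000 × 0.688 = $1,234,960
Taxable value = $1,234,960 − $65,700 = $1,169,260
Redhawk County: $1,169,260 × 0.0084 = $9,821.784
Community College District: $1,169,260 × 0.00371 = $4,337.9546
Total tax = $14,159.7386
Effective rate = $14,159.7386 ÷ $1,795,000 = 0.789% of market value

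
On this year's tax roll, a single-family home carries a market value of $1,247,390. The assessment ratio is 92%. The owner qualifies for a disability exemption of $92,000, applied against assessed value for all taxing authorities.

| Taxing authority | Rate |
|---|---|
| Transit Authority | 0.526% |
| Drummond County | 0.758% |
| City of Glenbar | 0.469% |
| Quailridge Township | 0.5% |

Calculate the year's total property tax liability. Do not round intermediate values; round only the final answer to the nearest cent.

$23,782.64

Assessed value = $1,247,390 × 0.92 = $1,147,598.8
Taxable value = $1,147,598.8 − $92,000 = $1,055,598.8
Transit Authority: $1,055,598.8 × 0.00526 = $5,552.449688
Drummond County: $1,055,598.8 × 0.00758 = $8,001.438904
City of Glenbar: $1,055,598.8 × 0.00469 = $4,950.758372
Quailridge Township: $1,055,598.8 × 0.005 = $5,277.994
Total = $5,552.449688 + $8,001.438904 + $4,950.758372 + $5,277.994 = $23,782.640964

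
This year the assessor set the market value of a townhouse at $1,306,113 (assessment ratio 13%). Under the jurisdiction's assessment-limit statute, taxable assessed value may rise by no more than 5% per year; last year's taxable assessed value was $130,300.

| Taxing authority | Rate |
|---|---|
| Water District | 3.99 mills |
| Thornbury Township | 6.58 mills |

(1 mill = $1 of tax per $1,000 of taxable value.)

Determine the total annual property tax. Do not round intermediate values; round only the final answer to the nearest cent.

$1,446.13

Uncapped assessed value = $1,306,113 × 0.13 = $169,794.69
Cap limit = $130,300 × 1.05 = $136,815
Taxable assessed value = min($169,794.69, $136,815) = $136,815 (cap binds)
Water District: $136,815 × 0.00399 = $545.89185
Thornbury Township: $136,815 × 0.00658 = $900.2427
Total = $1,446.13455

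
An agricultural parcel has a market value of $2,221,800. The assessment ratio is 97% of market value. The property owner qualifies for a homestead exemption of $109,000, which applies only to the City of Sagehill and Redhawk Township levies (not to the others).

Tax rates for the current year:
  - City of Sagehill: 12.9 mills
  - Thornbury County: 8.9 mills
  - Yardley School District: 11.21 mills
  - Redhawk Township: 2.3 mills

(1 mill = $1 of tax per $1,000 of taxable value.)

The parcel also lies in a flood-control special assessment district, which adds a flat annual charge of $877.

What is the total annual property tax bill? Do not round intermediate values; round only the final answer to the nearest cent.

$75,318.41

Assessed value = $2,221,800 × 0.97 = $2,155,146
City of Sagehill: ($2,155,146 − $109,000) × 0.0129 = $2,046,146 × 0.0129 = $26,395.2834
Thornbury County: $2,155,146 × 0.0089 = $19,180.7994
Yardley School District: $2,155,146 × 0.01121 = $24,159.18666
Redhawk Township: ($2,155,146 − $109,000) × 0.0023 = $2,046,146 × 0.0023 = $4,706.1358
Levies subtotal = $74,441.40526
Total = $74,441.40526 + $877 = $75,318.40526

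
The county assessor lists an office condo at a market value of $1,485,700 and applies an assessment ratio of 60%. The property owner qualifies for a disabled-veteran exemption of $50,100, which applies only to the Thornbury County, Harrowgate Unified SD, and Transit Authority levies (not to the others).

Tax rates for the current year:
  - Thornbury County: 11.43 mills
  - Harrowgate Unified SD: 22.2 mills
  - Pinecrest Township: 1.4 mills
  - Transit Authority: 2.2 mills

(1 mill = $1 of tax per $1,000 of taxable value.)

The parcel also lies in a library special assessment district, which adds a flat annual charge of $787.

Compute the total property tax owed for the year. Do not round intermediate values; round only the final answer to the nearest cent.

$32,179.48

Assessed value = $1,485,700 × 0.6 = $891,420
Thornbury County: ($891,420 − $50,100) × 0.01143 = $841,320 × 0.01143 = $9,616.2876
Harrowgate Unified SD: ($891,420 − $50,100) × 0.0222 = $841,320 × 0.0222 = $18,677.304
Pinecrest Township: $891,420 × 0.0014 = $1,247.988
Transit Authority: ($891,420 − $50,100) × 0.0022 = $841,320 × 0.0022 = $1,850.904
Levies subtotal = $31,392.4836
Total = $31,392.4836 + $787 = $32,179.4836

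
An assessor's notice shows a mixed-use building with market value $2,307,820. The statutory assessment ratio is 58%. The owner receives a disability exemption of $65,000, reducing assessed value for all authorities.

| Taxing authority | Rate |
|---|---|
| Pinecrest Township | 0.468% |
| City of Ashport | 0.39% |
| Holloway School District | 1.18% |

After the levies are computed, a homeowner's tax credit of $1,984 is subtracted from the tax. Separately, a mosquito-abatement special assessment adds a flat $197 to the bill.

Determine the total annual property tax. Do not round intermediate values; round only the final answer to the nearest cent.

Assessed value = $2,307,820 × 0.58 = $1,338,535.6
Taxable value = $1,338,535.6 − $65,000 = $1,273,535.6
Pinecrest Township: $1,273,535.6 × 0.00468 = $5,960.146608
City of Ashport: $1,273,535.6 × 0.0039 = $4,966.78884
Holloway School District: $1,273,535.6 × 0.0118 = $15,027.72008
Levies subtotal = $25,954.655528
After credit = $25,954.655528 − $1,984 = $23,970.655528
Total = $23,970.655528 + $197 = $24,167.655528

$24,167.66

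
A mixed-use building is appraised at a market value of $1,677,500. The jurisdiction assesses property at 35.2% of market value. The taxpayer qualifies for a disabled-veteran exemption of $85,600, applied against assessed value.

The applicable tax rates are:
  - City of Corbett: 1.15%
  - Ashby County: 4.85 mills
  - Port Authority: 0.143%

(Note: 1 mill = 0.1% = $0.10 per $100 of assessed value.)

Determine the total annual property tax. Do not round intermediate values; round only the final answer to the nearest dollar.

Assessed value = $1,677,500 × 0.352 = $590,480
Taxable value = $590,480 − $85,600 = $504,880
City of Corbett: $504,880 × 0.0115 = $5,806.12
Ashby County: $504,880 × 0.00485 = $2,448.668
Port Authority: $504,880 × 0.00143 = $721.9784
Total = $8,976.7664

$8,977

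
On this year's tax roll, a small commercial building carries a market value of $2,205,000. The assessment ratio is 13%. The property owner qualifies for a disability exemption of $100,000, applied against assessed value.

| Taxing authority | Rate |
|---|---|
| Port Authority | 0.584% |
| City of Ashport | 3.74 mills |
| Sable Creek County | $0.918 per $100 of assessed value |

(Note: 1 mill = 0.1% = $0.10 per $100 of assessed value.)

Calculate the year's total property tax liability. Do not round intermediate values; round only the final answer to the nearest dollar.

$3,502

Assessed value = $2,205,000 × 0.13 = $286,650
Taxable value = $286,650 − $100,000 = $186,650
Port Authority: $186,650 × 0.00584 = $1,090.036
City of Ashport: $186,650 × 0.00374 = $698.071
Sable Creek County: $186,650 × 0.00918 = $1,713.447
Total = $3,501.554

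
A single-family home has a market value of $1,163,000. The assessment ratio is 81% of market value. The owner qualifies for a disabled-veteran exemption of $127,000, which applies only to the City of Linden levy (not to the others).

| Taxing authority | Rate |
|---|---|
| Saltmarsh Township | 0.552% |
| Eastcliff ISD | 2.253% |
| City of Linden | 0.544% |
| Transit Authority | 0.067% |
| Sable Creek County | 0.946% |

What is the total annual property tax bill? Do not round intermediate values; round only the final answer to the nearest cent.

$40,400.47

Assessed value = $1,163,000 × 0.81 = $942,030
Saltmarsh Township: $942,030 × 0.00552 = $5,200.0056
Eastcliff ISD: $942,030 × 0.02253 = $21,223.9359
City of Linden: ($942,030 − $127,000) × 0.00544 = $815,030 × 0.00544 = $4,433.7632
Transit Authority: $942,030 × 0.00067 = $631.1601
Sable Creek County: $942,030 × 0.00946 = $8,911.6038
Total = $40,400.4686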